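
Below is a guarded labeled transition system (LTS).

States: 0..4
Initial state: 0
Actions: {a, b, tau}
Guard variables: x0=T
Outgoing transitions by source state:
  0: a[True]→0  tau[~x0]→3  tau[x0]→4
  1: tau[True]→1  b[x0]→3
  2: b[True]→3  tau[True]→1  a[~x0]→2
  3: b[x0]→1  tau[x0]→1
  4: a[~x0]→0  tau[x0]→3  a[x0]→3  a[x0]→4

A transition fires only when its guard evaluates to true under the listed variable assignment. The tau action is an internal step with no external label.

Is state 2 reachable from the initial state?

11 transition(s) survive guard evaluation.
depth 0: {0}
depth 1: {4}  cumulative {0,4}
depth 2: {3}  cumulative {0,3,4}
depth 3: {1}  cumulative {0,1,3,4}
Reachable = {0,1,3,4}

Answer: UNREACHABLE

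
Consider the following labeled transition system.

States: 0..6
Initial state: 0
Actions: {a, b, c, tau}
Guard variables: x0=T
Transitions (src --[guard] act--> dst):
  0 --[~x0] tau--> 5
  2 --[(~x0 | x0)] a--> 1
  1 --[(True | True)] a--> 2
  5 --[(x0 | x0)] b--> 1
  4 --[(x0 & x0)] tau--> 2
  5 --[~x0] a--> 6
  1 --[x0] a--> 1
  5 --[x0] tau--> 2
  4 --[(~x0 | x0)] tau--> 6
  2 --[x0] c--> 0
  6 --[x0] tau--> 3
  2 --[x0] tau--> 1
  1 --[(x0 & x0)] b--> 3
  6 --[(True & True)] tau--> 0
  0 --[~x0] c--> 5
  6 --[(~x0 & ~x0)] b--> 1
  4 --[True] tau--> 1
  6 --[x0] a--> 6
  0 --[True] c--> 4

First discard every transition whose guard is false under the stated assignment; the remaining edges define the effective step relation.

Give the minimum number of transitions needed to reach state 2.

BFS to 2:
  Layer 0: {0}
  Layer 1: {4}
  Layer 2: {1,2,6}
first hit 2 at d=2 via c·tau

Answer: 2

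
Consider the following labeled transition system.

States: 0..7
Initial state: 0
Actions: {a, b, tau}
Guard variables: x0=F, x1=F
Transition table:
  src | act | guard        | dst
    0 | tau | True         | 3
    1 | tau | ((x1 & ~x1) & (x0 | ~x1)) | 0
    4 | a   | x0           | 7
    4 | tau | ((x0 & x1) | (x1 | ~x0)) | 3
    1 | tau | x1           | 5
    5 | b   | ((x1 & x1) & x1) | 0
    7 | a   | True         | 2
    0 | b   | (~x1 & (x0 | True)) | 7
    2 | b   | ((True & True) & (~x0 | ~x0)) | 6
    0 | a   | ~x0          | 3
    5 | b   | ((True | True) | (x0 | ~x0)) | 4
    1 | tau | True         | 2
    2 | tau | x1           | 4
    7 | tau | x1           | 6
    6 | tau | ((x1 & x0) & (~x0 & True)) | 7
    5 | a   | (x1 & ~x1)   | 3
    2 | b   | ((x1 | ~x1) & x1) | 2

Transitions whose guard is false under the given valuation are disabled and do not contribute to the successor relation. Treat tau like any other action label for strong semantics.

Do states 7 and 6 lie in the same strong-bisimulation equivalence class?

Compute ~ classes (split until stable):
  P[0] = {{0,1,2,3,4,5,6,7}}
  P[1] = {{0},{1,4},{2,5},{3,6},{7}}
  P[2] = {{0},{1},{2},{3,6},{4},{5},{7}}
stable after 3 split(s): 7 block(s)
class of 7: {7}; class of 6: {3,6}

Answer: NOT BISIMILAR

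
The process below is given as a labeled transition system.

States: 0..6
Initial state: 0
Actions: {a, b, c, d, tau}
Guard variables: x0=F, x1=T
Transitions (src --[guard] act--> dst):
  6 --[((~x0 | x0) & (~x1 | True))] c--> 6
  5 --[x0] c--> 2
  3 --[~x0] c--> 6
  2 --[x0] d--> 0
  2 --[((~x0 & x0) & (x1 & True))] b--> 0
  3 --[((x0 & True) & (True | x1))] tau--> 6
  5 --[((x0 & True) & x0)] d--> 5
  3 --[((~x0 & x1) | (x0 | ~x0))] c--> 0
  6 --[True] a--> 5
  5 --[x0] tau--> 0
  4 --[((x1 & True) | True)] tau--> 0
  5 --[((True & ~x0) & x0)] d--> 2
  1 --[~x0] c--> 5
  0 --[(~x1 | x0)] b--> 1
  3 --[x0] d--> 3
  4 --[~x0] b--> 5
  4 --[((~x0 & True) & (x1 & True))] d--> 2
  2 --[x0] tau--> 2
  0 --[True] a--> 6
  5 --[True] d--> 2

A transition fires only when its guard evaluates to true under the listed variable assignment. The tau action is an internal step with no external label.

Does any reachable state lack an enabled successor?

Answer: DEADLOCK at state 2

Trace:
Reachable = {0,2,5,6}
  0: a→6  [deg 1]
  2: ∅  [no exit]
  5: d→2  [deg 1]
  6: a→5  c→6  [deg 2]
Path to 2: a·a·d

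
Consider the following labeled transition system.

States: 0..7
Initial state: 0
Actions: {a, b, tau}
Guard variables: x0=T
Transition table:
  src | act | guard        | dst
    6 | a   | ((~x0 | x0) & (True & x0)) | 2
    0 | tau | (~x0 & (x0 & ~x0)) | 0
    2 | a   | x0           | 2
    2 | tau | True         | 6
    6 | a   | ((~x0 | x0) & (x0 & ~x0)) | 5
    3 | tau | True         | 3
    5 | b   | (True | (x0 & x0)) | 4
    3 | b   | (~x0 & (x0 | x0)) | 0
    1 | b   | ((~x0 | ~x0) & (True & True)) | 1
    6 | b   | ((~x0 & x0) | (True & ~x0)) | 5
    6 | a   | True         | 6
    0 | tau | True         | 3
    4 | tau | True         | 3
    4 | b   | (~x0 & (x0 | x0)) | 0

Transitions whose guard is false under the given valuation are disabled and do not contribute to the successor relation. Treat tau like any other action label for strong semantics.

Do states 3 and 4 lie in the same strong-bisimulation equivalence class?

Answer: BISIMILAR

Trace:
Compute ~ classes (split until stable):
  P[0] = {{0,1,2,3,4,5,6,7}}
  P[1] = {{0,3,4},{1,7},{2},{5},{6}}
stable after 2 split(s): 5 block(s)
class of 3: {0,3,4}; class of 4: {0,3,4}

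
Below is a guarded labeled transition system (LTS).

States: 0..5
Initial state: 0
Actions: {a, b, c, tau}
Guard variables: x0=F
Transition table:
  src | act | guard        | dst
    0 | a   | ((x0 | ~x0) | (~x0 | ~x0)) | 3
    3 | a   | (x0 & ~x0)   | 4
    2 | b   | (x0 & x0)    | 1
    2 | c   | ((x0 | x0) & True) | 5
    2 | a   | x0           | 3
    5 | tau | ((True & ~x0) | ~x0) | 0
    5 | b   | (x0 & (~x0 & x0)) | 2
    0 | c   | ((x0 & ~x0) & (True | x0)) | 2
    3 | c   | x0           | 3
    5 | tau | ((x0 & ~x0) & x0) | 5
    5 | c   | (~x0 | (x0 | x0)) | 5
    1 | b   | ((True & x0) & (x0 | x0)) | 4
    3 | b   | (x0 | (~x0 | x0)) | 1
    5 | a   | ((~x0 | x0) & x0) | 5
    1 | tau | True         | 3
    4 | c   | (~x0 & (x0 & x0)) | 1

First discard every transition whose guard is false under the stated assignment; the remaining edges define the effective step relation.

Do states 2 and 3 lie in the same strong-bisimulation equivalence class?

Compute ~ classes (split until stable):
  P[0] = {{0,1,2,3,4,5}}
  P[1] = {{0},{1},{2,4},{3},{5}}
Fixed point at round 2; 5 class(es).
2∈{2,4}, 3∈{3}

Answer: NOT BISIMILAR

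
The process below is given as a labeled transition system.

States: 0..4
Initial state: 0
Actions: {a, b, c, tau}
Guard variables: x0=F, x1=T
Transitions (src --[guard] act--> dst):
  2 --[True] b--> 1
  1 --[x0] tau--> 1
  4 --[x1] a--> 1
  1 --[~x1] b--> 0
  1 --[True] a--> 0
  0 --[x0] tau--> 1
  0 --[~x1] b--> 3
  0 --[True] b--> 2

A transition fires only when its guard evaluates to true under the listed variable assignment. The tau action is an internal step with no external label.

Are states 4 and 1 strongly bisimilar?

Refine partition for ~:
  π0 = {{0,1,2,3,4}}
  π1 = {{0,2},{1,4},{3}}
  π2 = {{0},{1},{2},{3},{4}}
5 equivalence class(es) (converged in 3)
4∈{4}, 1∈{1}

Answer: NOT BISIMILAR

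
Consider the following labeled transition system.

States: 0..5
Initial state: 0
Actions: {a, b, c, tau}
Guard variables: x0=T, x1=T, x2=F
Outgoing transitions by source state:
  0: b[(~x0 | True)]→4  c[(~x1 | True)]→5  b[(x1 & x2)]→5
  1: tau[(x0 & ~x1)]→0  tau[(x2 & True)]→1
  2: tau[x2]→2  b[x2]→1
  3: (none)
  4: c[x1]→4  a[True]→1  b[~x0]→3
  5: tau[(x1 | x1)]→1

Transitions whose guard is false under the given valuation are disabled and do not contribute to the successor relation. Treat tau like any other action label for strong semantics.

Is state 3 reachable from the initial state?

After dropping false guards: 5 live edges.
Layer 0: {0}
Layer 1: {4,5}  cumulative {0,4,5}
Layer 2: {1}  cumulative {0,1,4,5}
Reach set: {0,1,4,5}

Answer: UNREACHABLE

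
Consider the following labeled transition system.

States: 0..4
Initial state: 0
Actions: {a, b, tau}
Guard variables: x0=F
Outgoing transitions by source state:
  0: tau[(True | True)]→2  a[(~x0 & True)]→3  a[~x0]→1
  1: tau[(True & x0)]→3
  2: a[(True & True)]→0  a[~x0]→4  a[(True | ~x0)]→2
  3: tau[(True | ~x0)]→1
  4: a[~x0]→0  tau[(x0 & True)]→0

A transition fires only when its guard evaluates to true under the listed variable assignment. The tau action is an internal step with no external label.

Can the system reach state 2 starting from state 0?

Answer: REACHABLE

Analysis:
After dropping false guards: 8 live edges.
Layer 0: {0}
Layer 1: {1,2,3}  total {0,1,2,3}
Layer 2: {4}  total {0,1,2,3,4}
Reach set: {0,1,2,3,4}
Path to 2: tau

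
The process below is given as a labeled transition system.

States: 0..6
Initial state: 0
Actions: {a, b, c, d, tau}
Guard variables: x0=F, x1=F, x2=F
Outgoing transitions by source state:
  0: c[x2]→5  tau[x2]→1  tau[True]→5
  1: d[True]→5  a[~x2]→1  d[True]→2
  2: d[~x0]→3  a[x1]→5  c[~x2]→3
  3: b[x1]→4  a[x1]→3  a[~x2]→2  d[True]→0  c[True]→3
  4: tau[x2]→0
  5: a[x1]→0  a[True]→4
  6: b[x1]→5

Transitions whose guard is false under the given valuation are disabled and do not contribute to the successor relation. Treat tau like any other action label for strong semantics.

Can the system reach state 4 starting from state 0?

Answer: REACHABLE

Working:
10 transition(s) survive guard evaluation.
depth 0: {0}
depth 1: {5}  now seen {0,5}
depth 2: {4}  now seen {0,4,5}
Reachable = {0,4,5}
Path to 4: tau·a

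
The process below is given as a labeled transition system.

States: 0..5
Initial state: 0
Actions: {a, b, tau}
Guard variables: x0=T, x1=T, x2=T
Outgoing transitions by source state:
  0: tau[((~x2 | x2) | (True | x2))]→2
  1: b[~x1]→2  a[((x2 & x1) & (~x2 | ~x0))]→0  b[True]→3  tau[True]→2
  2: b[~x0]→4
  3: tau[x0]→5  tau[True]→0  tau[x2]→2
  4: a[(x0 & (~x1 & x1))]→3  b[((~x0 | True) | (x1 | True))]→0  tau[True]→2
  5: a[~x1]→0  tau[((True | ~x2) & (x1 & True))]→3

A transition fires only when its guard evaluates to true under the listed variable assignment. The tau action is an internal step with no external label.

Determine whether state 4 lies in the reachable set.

Answer: UNREACHABLE

Trace:
9 transition(s) survive guard evaluation.
L0 = {0}
L1 = {2}  cumulative {0,2}
Reach set: {0,2}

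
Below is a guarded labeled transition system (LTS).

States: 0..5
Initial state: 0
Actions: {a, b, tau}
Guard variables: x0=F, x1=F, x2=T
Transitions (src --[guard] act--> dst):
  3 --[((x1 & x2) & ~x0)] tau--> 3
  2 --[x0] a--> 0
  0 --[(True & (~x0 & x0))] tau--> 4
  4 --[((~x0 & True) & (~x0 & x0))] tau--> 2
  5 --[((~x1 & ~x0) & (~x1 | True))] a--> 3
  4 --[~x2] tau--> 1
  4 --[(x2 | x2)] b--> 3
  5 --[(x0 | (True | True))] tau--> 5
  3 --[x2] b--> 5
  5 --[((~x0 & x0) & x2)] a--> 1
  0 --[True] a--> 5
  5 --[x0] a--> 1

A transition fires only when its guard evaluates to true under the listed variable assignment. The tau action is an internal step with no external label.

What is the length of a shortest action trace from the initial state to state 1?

Answer: UNREACHABLE

Working:
Layered search for 1:
  depth 0: {0}
  depth 1: {5}
  depth 2: {3}
1 never appears.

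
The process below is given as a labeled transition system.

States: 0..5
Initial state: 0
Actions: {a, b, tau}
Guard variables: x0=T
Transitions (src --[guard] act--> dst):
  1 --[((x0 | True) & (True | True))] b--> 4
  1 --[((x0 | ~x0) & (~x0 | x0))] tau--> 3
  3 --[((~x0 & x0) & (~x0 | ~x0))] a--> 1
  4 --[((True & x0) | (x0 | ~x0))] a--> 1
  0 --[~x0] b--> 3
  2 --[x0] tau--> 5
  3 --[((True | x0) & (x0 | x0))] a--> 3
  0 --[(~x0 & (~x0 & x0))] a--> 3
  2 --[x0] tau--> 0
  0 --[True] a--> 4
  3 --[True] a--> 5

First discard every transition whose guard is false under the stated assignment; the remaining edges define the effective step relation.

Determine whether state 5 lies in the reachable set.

Guard filter leaves 8 enabled edge(s).
L0 = {0}
L1 = {4}  cumulative {0,4}
L2 = {1}  cumulative {0,1,4}
L3 = {3}  cumulative {0,1,3,4}
L4 = {5}  cumulative {0,1,3,4,5}
Reach set: {0,1,3,4,5}
witness 5: a·a·tau·a

Answer: REACHABLE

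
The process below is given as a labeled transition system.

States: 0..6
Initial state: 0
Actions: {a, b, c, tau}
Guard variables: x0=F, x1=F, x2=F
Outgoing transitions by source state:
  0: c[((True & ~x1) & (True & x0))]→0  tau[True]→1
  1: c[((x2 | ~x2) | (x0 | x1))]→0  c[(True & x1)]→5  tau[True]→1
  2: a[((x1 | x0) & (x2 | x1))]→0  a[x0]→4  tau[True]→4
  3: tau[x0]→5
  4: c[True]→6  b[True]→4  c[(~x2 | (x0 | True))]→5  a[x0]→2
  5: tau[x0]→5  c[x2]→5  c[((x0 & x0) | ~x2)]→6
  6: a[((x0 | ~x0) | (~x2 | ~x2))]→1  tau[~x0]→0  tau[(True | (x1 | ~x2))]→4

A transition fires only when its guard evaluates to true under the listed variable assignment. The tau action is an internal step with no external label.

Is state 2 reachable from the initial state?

11 transition(s) survive guard evaluation.
Layer 0: {0}
Layer 1: {1}  cumulative {0,1}
R = {0,1}

Answer: UNREACHABLE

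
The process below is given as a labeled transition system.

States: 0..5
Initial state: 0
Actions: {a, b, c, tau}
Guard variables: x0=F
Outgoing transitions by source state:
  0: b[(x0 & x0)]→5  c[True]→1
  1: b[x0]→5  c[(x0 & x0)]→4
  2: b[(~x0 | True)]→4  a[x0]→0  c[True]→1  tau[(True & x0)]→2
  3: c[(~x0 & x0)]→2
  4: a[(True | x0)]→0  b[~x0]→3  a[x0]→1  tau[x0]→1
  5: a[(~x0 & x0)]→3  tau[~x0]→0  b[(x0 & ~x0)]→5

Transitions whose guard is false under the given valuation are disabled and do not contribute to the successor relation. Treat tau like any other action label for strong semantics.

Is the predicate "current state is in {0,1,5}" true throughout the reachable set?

Answer: INVARIANT HOLDS

Trace:
Safe = {0,1,5}
Reach set: {0,1}
  0: ok
  1: ok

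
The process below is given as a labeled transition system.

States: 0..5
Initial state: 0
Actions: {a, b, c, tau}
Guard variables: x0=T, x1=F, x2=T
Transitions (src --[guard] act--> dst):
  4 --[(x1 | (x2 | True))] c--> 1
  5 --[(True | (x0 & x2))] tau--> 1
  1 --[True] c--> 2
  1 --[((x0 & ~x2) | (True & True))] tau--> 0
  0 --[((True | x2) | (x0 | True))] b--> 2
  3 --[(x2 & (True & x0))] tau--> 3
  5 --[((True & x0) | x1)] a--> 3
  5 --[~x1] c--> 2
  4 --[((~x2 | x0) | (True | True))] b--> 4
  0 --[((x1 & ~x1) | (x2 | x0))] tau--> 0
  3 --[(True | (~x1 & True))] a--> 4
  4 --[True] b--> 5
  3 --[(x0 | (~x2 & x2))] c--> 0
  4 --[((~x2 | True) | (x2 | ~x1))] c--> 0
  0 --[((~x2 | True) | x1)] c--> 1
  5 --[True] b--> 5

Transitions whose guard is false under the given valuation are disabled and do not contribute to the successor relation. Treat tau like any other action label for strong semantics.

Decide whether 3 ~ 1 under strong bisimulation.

Answer: NOT BISIMILAR

Analysis:
Refine partition for ~:
  P[0] = {{0,1,2,3,4,5}}
  P[1] = {{0},{1},{2},{3},{4},{5}}
Fixed point at round 2; 6 class(es).
3∈{3}, 1∈{1}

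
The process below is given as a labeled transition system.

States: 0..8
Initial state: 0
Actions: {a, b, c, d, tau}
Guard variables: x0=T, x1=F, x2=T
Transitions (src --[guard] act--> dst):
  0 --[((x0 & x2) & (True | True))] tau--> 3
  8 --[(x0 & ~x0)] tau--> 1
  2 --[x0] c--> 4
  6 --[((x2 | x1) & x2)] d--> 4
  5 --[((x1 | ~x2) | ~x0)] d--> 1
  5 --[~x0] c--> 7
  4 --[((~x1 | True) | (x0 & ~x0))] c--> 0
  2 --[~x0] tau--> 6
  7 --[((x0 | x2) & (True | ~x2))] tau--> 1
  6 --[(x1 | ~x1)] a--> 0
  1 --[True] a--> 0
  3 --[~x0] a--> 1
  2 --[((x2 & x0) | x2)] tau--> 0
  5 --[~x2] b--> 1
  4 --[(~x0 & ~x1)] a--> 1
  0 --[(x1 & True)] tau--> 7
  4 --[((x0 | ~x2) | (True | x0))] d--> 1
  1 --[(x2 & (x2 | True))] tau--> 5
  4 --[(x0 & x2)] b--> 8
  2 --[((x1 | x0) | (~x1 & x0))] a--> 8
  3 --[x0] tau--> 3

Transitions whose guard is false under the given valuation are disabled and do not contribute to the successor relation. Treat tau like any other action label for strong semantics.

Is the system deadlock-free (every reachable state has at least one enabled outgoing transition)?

Reach set: {0,3}
  0: tau→3  [deg 1]
  3: tau→3  [deg 1]

Answer: DEADLOCK-FREE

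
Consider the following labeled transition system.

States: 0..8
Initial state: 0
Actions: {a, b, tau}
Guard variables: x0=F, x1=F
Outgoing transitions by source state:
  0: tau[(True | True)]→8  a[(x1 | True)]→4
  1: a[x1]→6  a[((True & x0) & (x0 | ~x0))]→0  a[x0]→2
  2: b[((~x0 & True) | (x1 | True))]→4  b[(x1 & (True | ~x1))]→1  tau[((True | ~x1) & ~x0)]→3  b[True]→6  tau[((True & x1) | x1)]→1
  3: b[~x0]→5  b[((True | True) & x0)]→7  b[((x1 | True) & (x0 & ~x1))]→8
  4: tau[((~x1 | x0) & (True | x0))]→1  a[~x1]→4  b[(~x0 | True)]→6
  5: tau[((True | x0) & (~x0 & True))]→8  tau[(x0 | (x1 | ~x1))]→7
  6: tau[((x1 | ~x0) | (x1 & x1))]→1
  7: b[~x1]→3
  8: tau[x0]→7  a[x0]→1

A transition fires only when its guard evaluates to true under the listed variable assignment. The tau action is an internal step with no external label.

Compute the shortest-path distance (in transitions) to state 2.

Layered search for 2:
  Layer 0: {0}
  Layer 1: {4,8}
  Layer 2: {1,6}
2 never appears.

Answer: UNREACHABLE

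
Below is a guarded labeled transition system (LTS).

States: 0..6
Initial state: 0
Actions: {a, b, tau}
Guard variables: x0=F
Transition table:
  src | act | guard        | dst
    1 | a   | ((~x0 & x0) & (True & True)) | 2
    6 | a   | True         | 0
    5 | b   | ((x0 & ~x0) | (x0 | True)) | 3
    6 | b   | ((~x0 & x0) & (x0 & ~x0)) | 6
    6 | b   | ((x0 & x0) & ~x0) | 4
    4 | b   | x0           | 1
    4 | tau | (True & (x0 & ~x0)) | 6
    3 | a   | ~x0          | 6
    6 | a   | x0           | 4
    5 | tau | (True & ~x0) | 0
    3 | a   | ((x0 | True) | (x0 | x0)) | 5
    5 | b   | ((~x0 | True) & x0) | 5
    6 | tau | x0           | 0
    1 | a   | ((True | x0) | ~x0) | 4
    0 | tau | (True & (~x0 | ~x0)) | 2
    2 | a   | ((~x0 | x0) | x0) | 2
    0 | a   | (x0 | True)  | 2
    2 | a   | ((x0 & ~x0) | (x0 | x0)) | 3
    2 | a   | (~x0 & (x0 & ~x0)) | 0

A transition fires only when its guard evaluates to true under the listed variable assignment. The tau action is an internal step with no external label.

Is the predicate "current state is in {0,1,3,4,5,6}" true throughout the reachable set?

Allowed set {0,1,3,4,5,6}
R = {0,2}
  0: ✓
  2: outside
counterexample path to 2: tau

Answer: INVARIANT VIOLATED at state 2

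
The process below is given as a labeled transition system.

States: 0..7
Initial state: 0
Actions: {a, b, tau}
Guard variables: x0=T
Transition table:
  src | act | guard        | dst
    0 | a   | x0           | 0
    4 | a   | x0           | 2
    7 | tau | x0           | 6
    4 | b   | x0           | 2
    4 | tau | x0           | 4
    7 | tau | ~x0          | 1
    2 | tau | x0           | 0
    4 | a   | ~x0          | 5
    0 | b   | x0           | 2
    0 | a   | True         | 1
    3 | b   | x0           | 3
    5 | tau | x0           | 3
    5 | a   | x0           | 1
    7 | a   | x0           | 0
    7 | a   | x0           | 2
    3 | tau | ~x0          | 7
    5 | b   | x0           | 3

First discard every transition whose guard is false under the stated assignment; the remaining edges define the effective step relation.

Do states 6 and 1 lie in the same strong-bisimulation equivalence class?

Refine partition for ~:
  P[0] = {{0,1,2,3,4,5,6,7}}
  P[1] = {{0},{1,6},{2},{3},{4,5},{7}}
  P[2] = {{0},{1,6},{2},{3},{4},{5},{7}}
7 equivalence class(es) (converged in 3)
[6]={1,6}  [1]={1,6}

Answer: BISIMILAR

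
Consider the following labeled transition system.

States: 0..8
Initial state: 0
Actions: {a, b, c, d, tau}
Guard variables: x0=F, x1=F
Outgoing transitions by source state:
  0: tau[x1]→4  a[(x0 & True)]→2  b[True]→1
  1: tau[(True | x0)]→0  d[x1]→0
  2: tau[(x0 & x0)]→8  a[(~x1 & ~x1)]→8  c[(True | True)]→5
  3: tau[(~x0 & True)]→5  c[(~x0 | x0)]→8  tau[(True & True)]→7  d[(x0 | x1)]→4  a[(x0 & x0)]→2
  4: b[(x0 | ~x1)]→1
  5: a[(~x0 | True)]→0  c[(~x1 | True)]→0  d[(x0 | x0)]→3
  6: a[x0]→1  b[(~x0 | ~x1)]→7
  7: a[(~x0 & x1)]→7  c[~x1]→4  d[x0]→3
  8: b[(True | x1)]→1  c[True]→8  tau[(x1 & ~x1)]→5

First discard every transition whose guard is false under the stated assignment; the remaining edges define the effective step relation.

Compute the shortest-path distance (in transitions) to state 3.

Layered search for 3:
  L0 = {0}
  L1 = {1}
3 never appears.

Answer: UNREACHABLE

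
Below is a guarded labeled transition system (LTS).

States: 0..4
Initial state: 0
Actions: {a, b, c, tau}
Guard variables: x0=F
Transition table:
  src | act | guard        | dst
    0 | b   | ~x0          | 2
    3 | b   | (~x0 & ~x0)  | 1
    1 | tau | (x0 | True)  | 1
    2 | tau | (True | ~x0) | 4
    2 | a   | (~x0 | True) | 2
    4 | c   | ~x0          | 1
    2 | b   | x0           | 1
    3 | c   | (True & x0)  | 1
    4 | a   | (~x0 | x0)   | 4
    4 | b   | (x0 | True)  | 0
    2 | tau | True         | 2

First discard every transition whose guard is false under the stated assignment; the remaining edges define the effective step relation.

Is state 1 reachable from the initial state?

Answer: REACHABLE

Working:
9 transition(s) survive guard evaluation.
depth 0: {0}
depth 1: {2}  now seen {0,2}
depth 2: {4}  now seen {0,2,4}
depth 3: {1}  now seen {0,1,2,4}
Reach set: {0,1,2,4}
witness 1: b·tau·c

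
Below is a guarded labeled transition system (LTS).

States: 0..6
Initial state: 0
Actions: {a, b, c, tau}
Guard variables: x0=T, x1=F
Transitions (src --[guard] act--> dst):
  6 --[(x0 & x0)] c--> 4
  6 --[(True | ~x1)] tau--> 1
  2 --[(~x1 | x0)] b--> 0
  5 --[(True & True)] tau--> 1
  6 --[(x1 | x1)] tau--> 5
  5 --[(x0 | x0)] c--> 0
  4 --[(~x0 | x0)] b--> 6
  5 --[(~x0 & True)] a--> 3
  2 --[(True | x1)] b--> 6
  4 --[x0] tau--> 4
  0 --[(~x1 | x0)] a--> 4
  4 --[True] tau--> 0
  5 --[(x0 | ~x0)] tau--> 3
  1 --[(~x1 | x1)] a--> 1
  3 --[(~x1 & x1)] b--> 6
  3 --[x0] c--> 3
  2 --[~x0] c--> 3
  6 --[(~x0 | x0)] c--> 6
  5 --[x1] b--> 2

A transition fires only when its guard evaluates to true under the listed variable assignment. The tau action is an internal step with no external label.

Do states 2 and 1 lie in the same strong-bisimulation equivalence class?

Answer: NOT BISIMILAR

Analysis:
Refine partition for ~:
  P[0] = {{0,1,2,3,4,5,6}}
  P[1] = {{0,1},{2},{3},{4},{5,6}}
  P[2] = {{0},{1},{2},{3},{4},{5},{6}}
7 equivalence class(es) (converged in 3)
2∈{2}, 1∈{1}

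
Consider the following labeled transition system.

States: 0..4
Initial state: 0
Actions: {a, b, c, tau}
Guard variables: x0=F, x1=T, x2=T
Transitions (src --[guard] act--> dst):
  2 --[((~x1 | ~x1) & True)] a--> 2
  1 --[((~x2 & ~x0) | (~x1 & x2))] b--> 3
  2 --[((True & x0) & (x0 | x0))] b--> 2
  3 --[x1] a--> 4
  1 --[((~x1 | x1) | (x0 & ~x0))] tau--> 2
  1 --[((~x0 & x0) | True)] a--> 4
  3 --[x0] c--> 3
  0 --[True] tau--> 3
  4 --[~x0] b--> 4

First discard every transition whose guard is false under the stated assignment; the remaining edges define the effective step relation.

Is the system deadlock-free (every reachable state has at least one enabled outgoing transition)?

Answer: DEADLOCK-FREE

Analysis:
R = {0,3,4}
  0: tau→3  [deg 1]
  3: a→4  [deg 1]
  4: b→4  [deg 1]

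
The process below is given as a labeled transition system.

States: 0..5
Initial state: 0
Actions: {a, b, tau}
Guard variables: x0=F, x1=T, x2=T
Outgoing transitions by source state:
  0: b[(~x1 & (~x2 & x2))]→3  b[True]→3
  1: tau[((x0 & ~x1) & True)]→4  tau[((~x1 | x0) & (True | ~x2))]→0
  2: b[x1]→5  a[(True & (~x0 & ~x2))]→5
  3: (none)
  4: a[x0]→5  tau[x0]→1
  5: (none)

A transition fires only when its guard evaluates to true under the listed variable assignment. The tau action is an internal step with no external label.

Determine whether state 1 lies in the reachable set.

Guard filter leaves 2 enabled edge(s).
Layer 0: {0}
Layer 1: {3}  cumulative {0,3}
R = {0,3}

Answer: UNREACHABLE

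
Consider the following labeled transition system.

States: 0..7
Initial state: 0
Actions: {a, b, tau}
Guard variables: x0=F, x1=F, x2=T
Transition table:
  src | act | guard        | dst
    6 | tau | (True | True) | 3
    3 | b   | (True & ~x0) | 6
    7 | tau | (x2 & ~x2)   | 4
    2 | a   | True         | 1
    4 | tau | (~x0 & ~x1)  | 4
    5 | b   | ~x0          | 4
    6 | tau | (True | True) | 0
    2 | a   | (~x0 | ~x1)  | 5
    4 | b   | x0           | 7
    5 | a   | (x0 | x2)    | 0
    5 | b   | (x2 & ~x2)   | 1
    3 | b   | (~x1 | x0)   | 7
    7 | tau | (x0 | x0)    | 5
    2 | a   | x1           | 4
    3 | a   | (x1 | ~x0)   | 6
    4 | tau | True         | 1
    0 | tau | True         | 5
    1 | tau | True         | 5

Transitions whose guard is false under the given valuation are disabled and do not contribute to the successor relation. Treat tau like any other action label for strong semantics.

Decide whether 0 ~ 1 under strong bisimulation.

Refine partition for ~:
  P[0] = {{0,1,2,3,4,5,6,7}}
  P[1] = {{0,1,4,6},{2},{3,5},{7}}
  P[2] = {{0,1},{2},{3},{4},{5},{6},{7}}
7 equivalence class(es) (converged in 3)
class of 0: {0,1}; class of 1: {0,1}

Answer: BISIMILAR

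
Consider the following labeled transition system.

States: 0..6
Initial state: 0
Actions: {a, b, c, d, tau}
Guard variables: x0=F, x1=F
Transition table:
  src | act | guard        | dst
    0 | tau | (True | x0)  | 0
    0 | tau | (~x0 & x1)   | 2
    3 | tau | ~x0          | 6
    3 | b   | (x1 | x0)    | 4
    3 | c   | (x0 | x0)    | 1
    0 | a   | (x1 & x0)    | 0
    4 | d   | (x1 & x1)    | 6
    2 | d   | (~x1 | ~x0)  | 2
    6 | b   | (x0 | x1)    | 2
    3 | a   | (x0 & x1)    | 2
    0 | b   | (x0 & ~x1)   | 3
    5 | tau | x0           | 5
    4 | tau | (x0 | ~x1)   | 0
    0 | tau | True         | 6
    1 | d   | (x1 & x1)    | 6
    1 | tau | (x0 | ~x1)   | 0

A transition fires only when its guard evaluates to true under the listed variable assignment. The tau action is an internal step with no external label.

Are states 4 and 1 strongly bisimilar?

Answer: BISIMILAR

Analysis:
Compute ~ classes (split until stable):
  P[0] = {{0,1,2,3,4,5,6}}
  P[1] = {{0,1,3,4},{2},{5,6}}
  P[2] = {{0},{1,4},{2},{3},{5,6}}
stable after 3 split(s): 5 block(s)
4∈{1,4}, 1∈{1,4}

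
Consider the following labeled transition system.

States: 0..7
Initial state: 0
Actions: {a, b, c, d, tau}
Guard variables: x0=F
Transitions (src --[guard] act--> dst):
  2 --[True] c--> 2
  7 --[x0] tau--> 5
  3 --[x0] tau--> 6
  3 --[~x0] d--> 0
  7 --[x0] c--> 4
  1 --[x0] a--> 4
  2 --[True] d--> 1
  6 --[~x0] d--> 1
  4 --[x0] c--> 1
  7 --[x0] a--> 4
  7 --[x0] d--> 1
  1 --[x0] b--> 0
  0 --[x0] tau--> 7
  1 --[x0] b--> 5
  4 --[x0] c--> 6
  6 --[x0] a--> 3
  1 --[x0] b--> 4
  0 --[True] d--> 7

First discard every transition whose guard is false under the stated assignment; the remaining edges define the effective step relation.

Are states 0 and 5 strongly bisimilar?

Answer: NOT BISIMILAR

Analysis:
Bisimulation quotient by refinement:
  π0 = {{0,1,2,3,4,5,6,7}}
  π1 = {{0,3,6},{1,4,5,7},{2}}
  π2 = {{0,6},{1,4,5,7},{2},{3}}
Fixed point at round 3; 4 class(es).
class of 0: {0,6}; class of 5: {1,4,5,7}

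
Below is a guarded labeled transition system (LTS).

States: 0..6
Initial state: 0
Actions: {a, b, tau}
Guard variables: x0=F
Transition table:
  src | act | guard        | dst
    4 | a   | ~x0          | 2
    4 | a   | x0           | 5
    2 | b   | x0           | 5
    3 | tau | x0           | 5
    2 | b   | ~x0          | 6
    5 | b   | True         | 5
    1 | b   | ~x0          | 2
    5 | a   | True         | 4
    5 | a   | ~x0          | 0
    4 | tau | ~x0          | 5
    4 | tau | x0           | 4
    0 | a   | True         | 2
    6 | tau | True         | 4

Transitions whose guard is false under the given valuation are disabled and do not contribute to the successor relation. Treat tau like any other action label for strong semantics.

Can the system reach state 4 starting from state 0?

After dropping false guards: 9 live edges.
Layer 0: {0}
Layer 1: {2}  now seen {0,2}
Layer 2: {6}  now seen {0,2,6}
Layer 3: {4}  now seen {0,2,4,6}
Layer 4: {5}  now seen {0,2,4,5,6}
Reach set: {0,2,4,5,6}
trace reaching 4: a·b·tau

Answer: REACHABLE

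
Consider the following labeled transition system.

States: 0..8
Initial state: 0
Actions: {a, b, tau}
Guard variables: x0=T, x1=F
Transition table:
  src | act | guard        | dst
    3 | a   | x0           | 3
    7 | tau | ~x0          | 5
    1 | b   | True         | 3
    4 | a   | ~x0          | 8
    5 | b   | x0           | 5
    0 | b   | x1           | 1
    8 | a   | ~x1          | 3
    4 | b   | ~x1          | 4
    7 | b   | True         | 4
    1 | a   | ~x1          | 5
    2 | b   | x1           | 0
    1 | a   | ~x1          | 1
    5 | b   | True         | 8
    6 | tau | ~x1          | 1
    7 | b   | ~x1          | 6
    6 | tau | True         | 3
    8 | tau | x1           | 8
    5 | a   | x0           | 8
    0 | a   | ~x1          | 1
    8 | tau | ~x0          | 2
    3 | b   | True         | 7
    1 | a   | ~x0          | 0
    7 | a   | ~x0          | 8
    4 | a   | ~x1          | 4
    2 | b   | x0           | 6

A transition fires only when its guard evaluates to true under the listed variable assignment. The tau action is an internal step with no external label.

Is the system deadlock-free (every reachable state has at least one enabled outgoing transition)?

Answer: DEADLOCK-FREE

Trace:
Reach set: {0,1,3,4,5,6,7,8}
  0: a→1  [1 out]
  1: a→1  a→5  b→3  [3 out]
  3: a→3  b→7  [2 out]
  4: a→4  b→4  [2 out]
  5: a→8  b→5  b→8  [3 out]
  6: tau→1  tau→3  [2 out]
  7: b→4  b→6  [2 out]
  8: a→3  [1 out]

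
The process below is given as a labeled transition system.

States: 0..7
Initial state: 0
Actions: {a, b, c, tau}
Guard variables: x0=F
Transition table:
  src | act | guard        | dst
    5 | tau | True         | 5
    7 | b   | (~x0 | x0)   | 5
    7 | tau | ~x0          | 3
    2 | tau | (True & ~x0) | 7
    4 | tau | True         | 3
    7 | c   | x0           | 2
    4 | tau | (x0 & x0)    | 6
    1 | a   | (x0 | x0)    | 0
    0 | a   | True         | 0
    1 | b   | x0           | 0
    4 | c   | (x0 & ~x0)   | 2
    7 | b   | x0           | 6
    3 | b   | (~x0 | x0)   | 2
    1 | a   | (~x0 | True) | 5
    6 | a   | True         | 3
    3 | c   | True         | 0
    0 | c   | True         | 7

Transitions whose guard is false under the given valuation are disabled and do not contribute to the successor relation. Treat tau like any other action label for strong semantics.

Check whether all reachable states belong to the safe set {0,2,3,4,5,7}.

Safe = {0,2,3,4,5,7}
R = {0,2,3,5,7}
  0: ✓
  2: ✓
  3: ✓
  5: ✓
  7: ✓

Answer: INVARIANT HOLDS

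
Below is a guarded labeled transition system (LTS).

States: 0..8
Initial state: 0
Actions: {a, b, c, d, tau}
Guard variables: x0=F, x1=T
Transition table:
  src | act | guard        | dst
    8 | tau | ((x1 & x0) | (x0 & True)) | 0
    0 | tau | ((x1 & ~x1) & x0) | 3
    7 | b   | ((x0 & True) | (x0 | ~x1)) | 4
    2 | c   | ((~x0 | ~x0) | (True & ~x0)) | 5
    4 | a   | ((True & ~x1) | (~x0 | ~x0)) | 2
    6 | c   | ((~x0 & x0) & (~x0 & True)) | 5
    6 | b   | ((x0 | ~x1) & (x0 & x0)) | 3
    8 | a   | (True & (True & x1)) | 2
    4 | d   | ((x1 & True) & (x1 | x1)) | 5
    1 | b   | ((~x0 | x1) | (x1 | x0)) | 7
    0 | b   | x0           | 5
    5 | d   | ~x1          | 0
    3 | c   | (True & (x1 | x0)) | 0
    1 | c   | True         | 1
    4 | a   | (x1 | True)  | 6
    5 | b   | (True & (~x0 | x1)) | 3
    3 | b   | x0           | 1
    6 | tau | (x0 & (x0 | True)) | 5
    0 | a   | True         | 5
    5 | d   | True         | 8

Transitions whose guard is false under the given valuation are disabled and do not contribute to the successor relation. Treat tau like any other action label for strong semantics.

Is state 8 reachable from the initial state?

Answer: REACHABLE

Analysis:
After dropping false guards: 11 live edges.
L0 = {0}
L1 = {5}  cumulative {0,5}
L2 = {3,8}  cumulative {0,3,5,8}
L3 = {2}  cumulative {0,2,3,5,8}
Reach set: {0,2,3,5,8}
trace reaching 8: a·d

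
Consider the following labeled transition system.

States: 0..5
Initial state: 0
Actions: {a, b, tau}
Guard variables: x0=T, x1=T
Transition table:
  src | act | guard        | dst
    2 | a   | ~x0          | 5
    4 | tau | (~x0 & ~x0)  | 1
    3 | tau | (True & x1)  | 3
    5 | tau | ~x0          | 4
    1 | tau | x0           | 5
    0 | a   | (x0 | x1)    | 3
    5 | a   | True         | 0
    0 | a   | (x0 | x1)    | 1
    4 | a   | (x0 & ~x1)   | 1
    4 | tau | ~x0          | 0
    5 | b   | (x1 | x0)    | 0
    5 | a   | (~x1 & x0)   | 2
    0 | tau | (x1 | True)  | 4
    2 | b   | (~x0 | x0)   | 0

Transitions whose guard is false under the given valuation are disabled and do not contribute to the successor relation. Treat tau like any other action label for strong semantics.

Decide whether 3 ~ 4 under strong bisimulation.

Bisimulation quotient by refinement:
  π0 = {{0,1,2,3,4,5}}
  π1 = {{0},{1,3},{2},{4},{5}}
  π2 = {{0},{1},{2},{3},{4},{5}}
6 equivalence class(es) (converged in 3)
3∈{3}, 4∈{4}

Answer: NOT BISIMILAR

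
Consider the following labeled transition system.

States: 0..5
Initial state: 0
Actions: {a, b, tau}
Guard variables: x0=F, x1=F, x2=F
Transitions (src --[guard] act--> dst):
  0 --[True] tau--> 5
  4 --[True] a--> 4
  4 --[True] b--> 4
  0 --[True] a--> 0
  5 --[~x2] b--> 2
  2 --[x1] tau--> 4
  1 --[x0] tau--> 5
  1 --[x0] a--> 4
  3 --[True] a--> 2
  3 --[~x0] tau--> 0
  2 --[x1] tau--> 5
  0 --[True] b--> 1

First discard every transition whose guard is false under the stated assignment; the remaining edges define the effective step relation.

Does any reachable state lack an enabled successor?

Answer: DEADLOCK at state 1

Trace:
Reach set: {0,1,2,5}
  0: a→0  b→1  tau→5  [3 exit(s)]
  1: ∅  [STUCK]
  2: ∅  [STUCK]
  5: b→2  [1 exit(s)]
Path to 1: b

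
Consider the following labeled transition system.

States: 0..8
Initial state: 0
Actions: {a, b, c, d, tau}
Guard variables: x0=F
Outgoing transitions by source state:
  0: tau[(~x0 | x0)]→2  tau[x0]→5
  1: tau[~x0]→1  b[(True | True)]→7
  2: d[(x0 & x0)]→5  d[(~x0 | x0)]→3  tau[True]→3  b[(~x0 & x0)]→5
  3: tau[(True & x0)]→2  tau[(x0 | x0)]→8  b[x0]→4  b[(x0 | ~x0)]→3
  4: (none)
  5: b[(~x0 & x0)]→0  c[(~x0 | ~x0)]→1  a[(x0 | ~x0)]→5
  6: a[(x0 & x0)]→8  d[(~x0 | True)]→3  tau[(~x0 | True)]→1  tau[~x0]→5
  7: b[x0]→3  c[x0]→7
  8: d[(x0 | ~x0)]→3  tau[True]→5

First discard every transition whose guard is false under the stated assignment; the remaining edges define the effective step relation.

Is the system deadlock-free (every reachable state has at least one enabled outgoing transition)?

Reachable = {0,2,3}
  0: tau→2  [1 out]
  2: d→3  tau→3  [2 out]
  3: b→3  [1 out]

Answer: DEADLOCK-FREE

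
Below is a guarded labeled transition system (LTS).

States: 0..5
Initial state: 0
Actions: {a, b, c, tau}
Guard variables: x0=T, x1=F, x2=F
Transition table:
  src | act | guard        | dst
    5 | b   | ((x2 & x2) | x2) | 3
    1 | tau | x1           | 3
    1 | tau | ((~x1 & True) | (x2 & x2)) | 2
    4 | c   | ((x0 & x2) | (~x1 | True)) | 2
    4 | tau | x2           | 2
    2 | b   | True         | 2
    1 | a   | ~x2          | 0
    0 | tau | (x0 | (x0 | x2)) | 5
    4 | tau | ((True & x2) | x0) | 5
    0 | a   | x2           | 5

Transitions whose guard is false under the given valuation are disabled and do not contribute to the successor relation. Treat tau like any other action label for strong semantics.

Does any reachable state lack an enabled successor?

Answer: DEADLOCK at state 5

Trace:
Reach set: {0,5}
  0: tau→5  [1 exit(s)]
  5: ∅  [STUCK]
Path to 5: tau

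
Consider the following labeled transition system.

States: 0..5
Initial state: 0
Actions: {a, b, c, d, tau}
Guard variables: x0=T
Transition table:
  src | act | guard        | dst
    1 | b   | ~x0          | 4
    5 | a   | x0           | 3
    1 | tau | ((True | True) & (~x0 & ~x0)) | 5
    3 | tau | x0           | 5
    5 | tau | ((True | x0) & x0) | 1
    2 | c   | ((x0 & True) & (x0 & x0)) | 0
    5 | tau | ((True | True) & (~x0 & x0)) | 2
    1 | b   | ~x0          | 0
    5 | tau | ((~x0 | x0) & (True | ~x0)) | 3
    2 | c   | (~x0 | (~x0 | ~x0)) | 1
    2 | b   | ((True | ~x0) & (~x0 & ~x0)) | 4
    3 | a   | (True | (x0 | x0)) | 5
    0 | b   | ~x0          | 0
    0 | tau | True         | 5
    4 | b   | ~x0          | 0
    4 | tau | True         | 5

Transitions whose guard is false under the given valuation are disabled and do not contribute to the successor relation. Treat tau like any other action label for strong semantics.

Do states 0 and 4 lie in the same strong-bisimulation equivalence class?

Refine partition for ~:
  round 0: {{0,1,2,3,4,5}}
  round 1: {{0,4},{1},{2},{3,5}}
  round 2: {{0,4},{1},{2},{3},{5}}
Fixed point at round 3; 5 class(es).
0∈{0,4}, 4∈{0,4}

Answer: BISIMILAR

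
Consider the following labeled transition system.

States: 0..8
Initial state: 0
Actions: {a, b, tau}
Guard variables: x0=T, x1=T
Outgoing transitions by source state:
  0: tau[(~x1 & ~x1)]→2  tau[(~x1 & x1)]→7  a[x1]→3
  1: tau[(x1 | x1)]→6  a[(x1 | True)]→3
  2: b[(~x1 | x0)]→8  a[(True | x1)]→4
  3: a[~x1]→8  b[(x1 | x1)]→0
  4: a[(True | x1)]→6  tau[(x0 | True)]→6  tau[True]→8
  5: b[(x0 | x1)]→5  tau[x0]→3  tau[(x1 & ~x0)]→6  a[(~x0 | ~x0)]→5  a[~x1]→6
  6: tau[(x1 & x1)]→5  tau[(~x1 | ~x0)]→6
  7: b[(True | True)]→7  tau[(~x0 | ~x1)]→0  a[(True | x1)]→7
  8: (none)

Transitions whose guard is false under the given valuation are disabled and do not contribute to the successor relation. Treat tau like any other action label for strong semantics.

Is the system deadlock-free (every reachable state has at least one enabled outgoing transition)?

Answer: DEADLOCK-FREE

Working:
Reach set: {0,3}
  0: a→3  [deg 1]
  3: b→0  [deg 1]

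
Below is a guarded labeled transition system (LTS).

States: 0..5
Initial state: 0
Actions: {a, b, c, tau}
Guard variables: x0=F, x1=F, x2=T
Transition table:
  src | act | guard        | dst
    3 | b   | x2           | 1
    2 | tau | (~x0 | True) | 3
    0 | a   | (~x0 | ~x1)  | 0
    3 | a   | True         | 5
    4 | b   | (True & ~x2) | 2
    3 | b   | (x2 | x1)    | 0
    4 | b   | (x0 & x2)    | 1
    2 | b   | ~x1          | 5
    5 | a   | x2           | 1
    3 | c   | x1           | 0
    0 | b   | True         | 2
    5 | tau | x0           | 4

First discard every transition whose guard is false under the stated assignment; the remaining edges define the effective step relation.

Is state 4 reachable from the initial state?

Guard filter leaves 8 enabled edge(s).
Layer 0: {0}
Layer 1: {2}  total {0,2}
Layer 2: {3,5}  total {0,2,3,5}
Layer 3: {1}  total {0,1,2,3,5}
Reachable = {0,1,2,3,5}

Answer: UNREACHABLE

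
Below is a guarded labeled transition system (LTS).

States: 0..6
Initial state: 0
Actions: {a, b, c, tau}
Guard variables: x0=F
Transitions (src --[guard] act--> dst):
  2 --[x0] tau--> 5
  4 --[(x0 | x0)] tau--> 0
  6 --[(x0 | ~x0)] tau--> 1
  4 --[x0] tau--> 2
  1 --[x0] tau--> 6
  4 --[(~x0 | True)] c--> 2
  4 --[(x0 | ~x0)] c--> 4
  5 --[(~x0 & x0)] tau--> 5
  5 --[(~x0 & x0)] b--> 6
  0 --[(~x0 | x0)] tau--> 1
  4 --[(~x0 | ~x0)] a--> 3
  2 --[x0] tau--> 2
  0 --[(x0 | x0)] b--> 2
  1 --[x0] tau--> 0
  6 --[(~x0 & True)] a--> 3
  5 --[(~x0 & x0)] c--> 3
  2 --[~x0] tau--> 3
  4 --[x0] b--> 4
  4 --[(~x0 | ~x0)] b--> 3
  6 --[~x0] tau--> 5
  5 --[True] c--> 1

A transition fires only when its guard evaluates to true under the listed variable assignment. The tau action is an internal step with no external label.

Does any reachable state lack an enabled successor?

Reachable = {0,1}
  0: tau→1  [deg 1]
  1: ∅  [deadlock]
witness 1: tau

Answer: DEADLOCK at state 1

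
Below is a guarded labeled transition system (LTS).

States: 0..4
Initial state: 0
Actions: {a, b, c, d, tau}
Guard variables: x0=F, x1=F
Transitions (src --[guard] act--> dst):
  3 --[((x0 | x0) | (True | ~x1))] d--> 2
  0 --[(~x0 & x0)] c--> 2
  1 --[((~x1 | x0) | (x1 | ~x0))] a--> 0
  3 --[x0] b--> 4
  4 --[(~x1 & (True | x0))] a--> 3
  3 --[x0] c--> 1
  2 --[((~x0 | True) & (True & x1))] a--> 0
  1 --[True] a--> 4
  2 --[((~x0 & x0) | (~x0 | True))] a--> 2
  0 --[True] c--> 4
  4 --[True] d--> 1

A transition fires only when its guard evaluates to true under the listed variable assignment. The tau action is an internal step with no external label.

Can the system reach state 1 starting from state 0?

Guard filter leaves 7 enabled edge(s).
L0 = {0}
L1 = {4}  total {0,4}
L2 = {1,3}  total {0,1,3,4}
L3 = {2}  total {0,1,2,3,4}
Reach set: {0,1,2,3,4}
witness 1: c·d

Answer: REACHABLE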